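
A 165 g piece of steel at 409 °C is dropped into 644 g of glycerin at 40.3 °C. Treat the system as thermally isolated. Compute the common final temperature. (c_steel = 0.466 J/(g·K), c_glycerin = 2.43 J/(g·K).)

Energy conservation, ΣQ = 0:
165×0.466×(T − 409) + 644×2.43×(T − 40.3) = 0
76.89(T − 409) + 1564.9(T − 40.3) = 0
1641.8 T = 94514
T = 94514/1641.8 ≈ 57.57 °C

T_f ≈ 57.6 °C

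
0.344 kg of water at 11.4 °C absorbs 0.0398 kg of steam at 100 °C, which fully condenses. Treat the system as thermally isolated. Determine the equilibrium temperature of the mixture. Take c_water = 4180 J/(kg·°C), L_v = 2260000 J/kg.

T_f ≈ 76.7 °C

Conservation of energy gives ΣQ = 0:
latent heat released on condensation: 0.0398×2260000 = 89948
  condensate cools 100→T: 0.0398×4180×(T − 100) = 166.36(T − 100)
  original water: 1437.9(T − 11.4)
1604.3 T = 89948 + 16636 + 16392 = 122977
T ≈ 76.66 °C, under the boiling point, so the assumption holds.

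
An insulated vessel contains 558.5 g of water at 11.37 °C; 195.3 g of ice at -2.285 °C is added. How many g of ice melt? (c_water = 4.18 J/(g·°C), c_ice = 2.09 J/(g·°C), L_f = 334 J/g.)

Water can give up m c ΔT = 558.5×4.18×11.37 = 26544 J before reaching 0 °C.
Warming the ice to 0 °C takes 195.3×2.09×2.285 = 932.68 J, leaving 25611 J for melting.
Melting all 195.3 g of ice would need 195.3×334 = 65230 J.
That's not enough to melt it all — equilibrium is at 0 °C with ice remaining.
Mass melted = 25611/334 ≈ 76.68 g.

m_melted ≈ 76.7 g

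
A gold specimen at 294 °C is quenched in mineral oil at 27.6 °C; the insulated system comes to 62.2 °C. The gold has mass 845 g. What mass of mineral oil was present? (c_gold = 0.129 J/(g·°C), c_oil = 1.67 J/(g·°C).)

m ≈ 437 g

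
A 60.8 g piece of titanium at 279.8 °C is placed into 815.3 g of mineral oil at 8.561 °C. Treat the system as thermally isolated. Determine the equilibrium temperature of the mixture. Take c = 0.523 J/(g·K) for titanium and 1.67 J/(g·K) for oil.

T_f ≈ 14.8 °C

Taking heat into each body as positive, Σ m c ΔT = 0:
60.8·0.523·(T − 279.8) + 815.3·1.67·(T − 8.561) = 0
(31.8 + 1361.6) T = 31.8·279.8 + 1361.6·8.561
T ≈ 14.75 °C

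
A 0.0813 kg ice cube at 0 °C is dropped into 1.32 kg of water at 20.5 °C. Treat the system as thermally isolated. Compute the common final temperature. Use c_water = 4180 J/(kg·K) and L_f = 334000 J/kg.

T_f ≈ 14.7 °C

Energy conservation, ΣQ = 0:
melt ice: 0.0813×334000 = 27154; meltwater 0→T: 0.0813×4180×T = 339.83 T; water cools: 1.32×4180×(T − 20.5) = 5517.6(T − 20.5)
5857.4 T = 113111 − 27154 = 85957
T ≈ 14.67 °C — above 0 °C, consistent with complete melting.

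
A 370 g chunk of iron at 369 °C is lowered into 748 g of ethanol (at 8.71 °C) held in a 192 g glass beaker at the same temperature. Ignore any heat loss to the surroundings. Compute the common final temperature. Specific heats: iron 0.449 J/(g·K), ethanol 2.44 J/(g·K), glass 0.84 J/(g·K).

Let T be the final temperature. ΣQ_i = 0:
370×0.449×(T − 369) + 748×2.44×(T − 8.71) + 192×0.84×(T − 8.71) = 0
166.13(T − 369) + 1825.1(T − 8.71) + 161.28(T − 8.71) = 0
2152.5 T = 78604
T ≈ 36.52 °C

T_f ≈ 36.5 °C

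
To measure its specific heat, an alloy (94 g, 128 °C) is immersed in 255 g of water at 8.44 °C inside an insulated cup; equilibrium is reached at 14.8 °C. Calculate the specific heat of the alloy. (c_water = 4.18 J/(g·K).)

m_s c (T_s − T_f) = m_water c_water (T_f − T_0):
94·c·(128 − 14.8) = 255·4.18·(14.8 − 8.44)
10641 c = 6779.1  ⇒  c ≈ 0.6371 J/(g·K)

c ≈ 0.637 J/(g·K)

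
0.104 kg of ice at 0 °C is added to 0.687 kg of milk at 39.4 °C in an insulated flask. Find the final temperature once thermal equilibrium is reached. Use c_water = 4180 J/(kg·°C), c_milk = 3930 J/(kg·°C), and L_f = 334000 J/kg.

Heat gained plus heat lost sum to zero:
fusion: m_ice L_f = 0.104×334000 = 34736; warm the meltwater: 434.72 T; milk: 2699.9(T − 39.4)
3134.6 T = 106376 − 34736 = 71640
T ≈ 22.85 °C (positive, so assuming full melt was valid).

T_f ≈ 22.9 °C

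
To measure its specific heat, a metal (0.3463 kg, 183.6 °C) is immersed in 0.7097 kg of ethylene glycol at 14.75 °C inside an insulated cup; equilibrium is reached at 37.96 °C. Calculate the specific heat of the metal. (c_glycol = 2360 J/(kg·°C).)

c ≈ 771 J/(kg·°C)

Heat lost by the metal = heat gained by the glycol:
0.3463×c×(183.6 − 37.96) = 0.7097×2360×(37.96 − 14.75)
50.44 c = 38874  ⇒  c ≈ 770.8 J/(kg·°C)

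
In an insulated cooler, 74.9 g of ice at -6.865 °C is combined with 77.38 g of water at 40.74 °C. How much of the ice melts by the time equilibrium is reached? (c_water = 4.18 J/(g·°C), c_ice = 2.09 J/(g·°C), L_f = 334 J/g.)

m_melted ≈ 36.2 g

Water can give up m c ΔT = 77.38×4.18×40.74 = 13177 J before reaching 0 °C.
Warming the ice to 0 °C takes 74.9×2.09×6.865 = 1074.7 J, leaving 12103 J for melting.
Fully melting the ice requires m_ice L_f = 74.9×334 = 25017 J.
12103 J < 25017 J, so only part of the ice melts and the system sits at 0 °C.
m_melt = 12103 / L_f = 36.24 g.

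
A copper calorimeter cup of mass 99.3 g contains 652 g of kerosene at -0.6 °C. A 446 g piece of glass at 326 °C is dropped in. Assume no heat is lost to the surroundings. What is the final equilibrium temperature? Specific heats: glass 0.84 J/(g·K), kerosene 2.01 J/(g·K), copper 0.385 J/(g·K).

Setting the total heat transfer to zero:
446×0.84×(T − 326) + 652×2.01×(T − (-0.6)) + 99.3×0.385×(T − (-0.6)) = 0
1723.4 T = 121323
T = 121323/1723.4 ≈ 70.40 °C

T_f ≈ 70.4 °C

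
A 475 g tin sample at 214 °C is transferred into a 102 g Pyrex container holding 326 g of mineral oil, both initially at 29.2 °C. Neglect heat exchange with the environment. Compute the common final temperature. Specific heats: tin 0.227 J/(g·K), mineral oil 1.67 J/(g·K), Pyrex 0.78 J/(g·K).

T_f ≈ 56.4 °C

Setting the total heat transfer to zero:
475×0.227×(T − 214) + 326×1.67×(T − 29.2) + 102×0.78×(T − 29.2) = 0
107.83(T − 214) + 544.42(T − 29.2) + 79.56(T − 29.2) = 0
(107.83 + 544.42 + 79.56) T = 107.83×214 + 544.42×29.2 + 79.56×29.2
T = 41295 / 731.8 = 56.4 °C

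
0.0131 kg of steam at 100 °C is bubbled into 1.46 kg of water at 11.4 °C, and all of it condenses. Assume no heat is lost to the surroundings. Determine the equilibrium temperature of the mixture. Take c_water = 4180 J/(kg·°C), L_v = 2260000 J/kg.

Taking heat into each body as positive, Σ m c ΔT = 0:
latent heat released on condensation: 0.0131×2260000 = 29606
  condensed water 100 °C→T: 54.76(T − 100)
  water warms: 1.46×4180×(T − 11.4) = 6102.8(T − 11.4)
6157.6 T = 29606 + 5475.8 + 69572 = 104654
T ≈ 17.00 °C, under the boiling point, so the assumption holds.

T_f ≈ 17.0 °C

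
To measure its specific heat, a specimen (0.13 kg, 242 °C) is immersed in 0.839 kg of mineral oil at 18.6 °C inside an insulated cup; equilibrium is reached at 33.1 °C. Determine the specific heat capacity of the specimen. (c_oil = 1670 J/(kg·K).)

c ≈ 748 J/(kg·K)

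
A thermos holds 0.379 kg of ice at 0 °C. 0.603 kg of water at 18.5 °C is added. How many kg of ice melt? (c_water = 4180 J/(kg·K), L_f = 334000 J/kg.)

m_melted ≈ 0.14 kg

Heat available from the water dropping to 0 °C: 0.603×4180×18.5 = 46630 J.
Melting all 0.379 kg of ice would need 0.379×334000 = 126586 J.
That's not enough to melt it all — equilibrium is at 0 °C with ice remaining.
m_melted×334000 = 46630  ⇒  m_melted ≈ 0.1396 kg.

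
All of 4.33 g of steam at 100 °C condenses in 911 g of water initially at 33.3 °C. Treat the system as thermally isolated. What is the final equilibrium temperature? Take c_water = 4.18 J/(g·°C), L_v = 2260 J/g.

T_f ≈ 36.2 °C

Conservation of energy gives ΣQ = 0:
condense steam: −4.33·2260 = −9785.8; condensed water 100 °C→T: 18.1(T − 100); water warms: 911·4.18·(T − 33.3) = 3808(T − 33.3)
3826.1 T = 9785.8 + 1809.9 + 126806 = 138401
T ≈ 36.17 °C (< 100 °C, so full condensation is consistent).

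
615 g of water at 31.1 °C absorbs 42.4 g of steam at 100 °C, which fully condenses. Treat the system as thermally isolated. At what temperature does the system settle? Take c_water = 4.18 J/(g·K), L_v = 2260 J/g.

T_f ≈ 70.4 °C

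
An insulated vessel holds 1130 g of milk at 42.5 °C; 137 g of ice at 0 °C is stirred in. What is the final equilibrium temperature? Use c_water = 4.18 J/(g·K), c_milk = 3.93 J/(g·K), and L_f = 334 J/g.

T_f ≈ 28.5 °C

Let T be the final temperature. ΣQ_i = 0:
latent heat to melt: 137×334 = 45758
  meltwater 0→T: 137×4.18×T = 572.66 T
  milk cools: 1130×3.93×(T − 42.5) = 4440.9(T − 42.5)
5013.6 T = 188738 − 45758 = 142980
T ≈ 28.52 °C. Since T > 0 °C, the all-ice-melts assumption holds.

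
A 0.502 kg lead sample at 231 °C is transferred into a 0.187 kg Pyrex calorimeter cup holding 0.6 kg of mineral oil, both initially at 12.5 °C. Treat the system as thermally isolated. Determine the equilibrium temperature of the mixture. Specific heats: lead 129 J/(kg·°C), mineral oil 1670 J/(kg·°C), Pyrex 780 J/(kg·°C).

T_f ≈ 24.2 °C

Let T be the final temperature. ΣQ_i = 0:
0.502·129·(T − 231) + 0.6·1670·(T − 12.5) + 0.187·780·(T − 12.5) = 0
64.76(T − 231) + 1002(T − 12.5) + 145.86(T − 12.5) = 0
1212.6 T = 29307
T = 29307/1212.6 ≈ 24.17 °C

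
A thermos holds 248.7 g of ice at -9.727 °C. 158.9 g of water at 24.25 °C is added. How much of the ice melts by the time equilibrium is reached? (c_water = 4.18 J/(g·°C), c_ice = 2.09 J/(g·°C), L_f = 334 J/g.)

Cooling the water to 0 °C releases 158.9·4.18·24.25 = 16107 J.
Of that, 248.7·2.09·9.727 = 5055.9 J goes to bring the ice to 0 °C, leaving 11051 J.
Melting all 248.7 g of ice would need 248.7·334 = 83066 J.
That's not enough to melt it all — equilibrium is at 0 °C with ice remaining.
m_melt = 11051 / L_f = 33.09 g.

m_melted ≈ 33.1 g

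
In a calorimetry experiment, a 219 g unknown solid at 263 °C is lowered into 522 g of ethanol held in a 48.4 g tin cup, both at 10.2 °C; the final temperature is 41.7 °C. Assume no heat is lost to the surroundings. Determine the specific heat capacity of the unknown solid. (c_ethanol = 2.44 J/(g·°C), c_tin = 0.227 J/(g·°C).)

Let T be the final temperature. ΣQ_i = 0:
219×c×(41.7 − 263) + 522×2.44×(41.7 − 10.2) + 48.4×0.227×(41.7 − 10.2) = 0
-48465 c = -40467
c = -40467/-48465 ≈ 0.835 J/(g·°C)

c ≈ 0.835 J/(g·°C)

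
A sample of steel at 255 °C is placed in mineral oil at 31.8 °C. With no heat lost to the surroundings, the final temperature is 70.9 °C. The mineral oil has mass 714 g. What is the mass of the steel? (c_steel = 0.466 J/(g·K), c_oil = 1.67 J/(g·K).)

Conservation of energy gives ΣQ = 0:
m×0.466×(70.9 − 255) + 714×1.67×(70.9 − 31.8) = 0
-85.79 m = -46622
m = -46622/-85.79 ≈ 543.4 g

m ≈ 543 g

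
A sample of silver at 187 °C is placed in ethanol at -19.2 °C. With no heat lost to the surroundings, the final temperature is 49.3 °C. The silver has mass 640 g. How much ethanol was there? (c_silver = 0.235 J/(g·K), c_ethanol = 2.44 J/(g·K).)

m ≈ 124 g

Net heat exchanged in the isolated system is zero:
640·0.235·(49.3 − 187) + m·2.44·(49.3 − (-19.2)) = 0
167.14 m = 20710
m = 20710/167.14 ≈ 123.9 g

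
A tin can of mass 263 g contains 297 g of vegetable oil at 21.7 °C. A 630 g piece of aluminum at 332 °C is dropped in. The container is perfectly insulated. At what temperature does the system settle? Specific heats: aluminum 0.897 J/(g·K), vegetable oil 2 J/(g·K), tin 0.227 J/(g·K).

T_f ≈ 165.6 °C

Taking heat into each body as positive, Σ m c ΔT = 0:
630*0.897*(T − 332) + 297*2*(T − 21.7) + 263*0.227*(T − 21.7) = 0
565.11(T − 332) + 594(T − 21.7) + 59.7(T − 21.7) = 0
(565.11 + 594 + 59.7) T = 565.11*332 + 594*21.7 + 59.7*21.7
T = 201802 / 1218.8 = 166 °C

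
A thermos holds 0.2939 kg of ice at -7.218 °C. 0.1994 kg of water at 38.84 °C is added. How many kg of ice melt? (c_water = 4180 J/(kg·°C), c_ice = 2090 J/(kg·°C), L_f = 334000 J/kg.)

m_melted ≈ 0.0837 kg

Heat available from the water dropping to 0 °C: 0.1994×4180×38.84 = 32373 J.
Warming the ice to 0 °C takes 0.2939×2090×7.218 = 4433.7 J, leaving 27939 J for melting.
Melting all 0.2939 kg of ice would need 0.2939×334000 = 98163 J.
27939 J < 98163 J, so only part of the ice melts and the system sits at 0 °C.
m_melted×334000 = 27939  ⇒  m_melted ≈ 0.08365 kg.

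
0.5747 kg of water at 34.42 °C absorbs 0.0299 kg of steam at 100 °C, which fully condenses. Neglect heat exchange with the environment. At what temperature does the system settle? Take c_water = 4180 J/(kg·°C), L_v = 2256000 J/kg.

T_f ≈ 64.4 °C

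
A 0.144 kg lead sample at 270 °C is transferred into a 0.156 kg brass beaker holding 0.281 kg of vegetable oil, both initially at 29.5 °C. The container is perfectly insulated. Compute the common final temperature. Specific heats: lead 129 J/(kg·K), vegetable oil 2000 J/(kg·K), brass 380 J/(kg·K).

T_f ≈ 36.5 °C

Energy conservation, ΣQ = 0:
0.144*129*(T − 270) + 0.281*2000*(T − 29.5) + 0.156*380*(T − 29.5) = 0
18.58(T − 270) + 562(T − 29.5) + 59.28(T − 29.5) = 0
(18.58 + 562 + 59.28) T = 18.58*270 + 562*29.5 + 59.28*29.5
T ≈ 36.48 °C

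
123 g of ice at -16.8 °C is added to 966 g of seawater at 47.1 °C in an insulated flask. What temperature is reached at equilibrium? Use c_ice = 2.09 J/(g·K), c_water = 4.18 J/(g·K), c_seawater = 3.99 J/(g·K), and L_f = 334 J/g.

Net heat exchanged in the isolated system is zero:
ice -16.8→0 °C: 123×2.09×16.8 = 4318.8; latent heat to melt: 123×334 = 41082; warm the meltwater: 514.14 T; seawater cools: 966×3.99×(T − 47.1) = 3854.3(T − 47.1)
4368.5 T = 181539 − 45401 = 136139
T ≈ 31.16 °C — above 0 °C, consistent with complete melting.

T_f ≈ 31.2 °C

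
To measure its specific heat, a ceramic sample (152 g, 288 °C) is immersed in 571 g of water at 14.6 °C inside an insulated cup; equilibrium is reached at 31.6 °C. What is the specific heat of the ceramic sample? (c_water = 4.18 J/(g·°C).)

c ≈ 1.04 J/(g·°C)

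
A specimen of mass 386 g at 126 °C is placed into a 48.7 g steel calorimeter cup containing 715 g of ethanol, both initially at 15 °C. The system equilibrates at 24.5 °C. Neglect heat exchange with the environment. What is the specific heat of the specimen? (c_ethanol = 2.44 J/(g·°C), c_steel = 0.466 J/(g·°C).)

Conservation of energy gives ΣQ = 0:
386×c×(24.5 − 126) + 715×2.44×(24.5 − 15) + 48.7×0.466×(24.5 − 15) = 0
-39179 c = -16789
c = -16789/-39179 ≈ 0.4285 J/(g·°C)

c ≈ 0.429 J/(g·°C)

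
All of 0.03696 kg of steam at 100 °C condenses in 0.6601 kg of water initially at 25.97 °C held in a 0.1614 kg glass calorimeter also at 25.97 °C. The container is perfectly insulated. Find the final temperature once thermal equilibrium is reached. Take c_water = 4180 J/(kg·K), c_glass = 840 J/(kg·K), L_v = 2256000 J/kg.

T_f ≈ 57.1 °C

Conservation of energy gives ΣQ = 0:
latent heat released on condensation: 0.03696·2256000 = 83382
  condensate cools 100→T: 0.03696·4180·(T − 100) = 154.49(T − 100)
  original water: 2759.2(T − 25.97)
  glass cup: 0.1614·840·(T − 25.97) = 135.58(T − 25.97)
3049.3 T = 83382 + 15449 + 75178 = 174009
T ≈ 57.07 °C (< 100 °C, so full condensation is consistent).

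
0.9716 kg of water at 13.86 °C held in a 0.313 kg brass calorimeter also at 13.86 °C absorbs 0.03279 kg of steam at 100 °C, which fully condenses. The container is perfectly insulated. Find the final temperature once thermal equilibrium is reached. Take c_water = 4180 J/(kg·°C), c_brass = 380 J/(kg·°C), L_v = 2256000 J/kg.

T_f ≈ 33.7 °C

Let T be the final temperature. ΣQ_i = 0:
latent heat released on condensation: 0.03279·2256000 = 73974; condensate cools 100→T: 0.03279·4180·(T − 100) = 137.06(T − 100); water warms: 0.9716·4180·(T − 13.86) = 4061.3(T − 13.86); brass cup: 0.313·380·(T − 13.86) = 118.94(T − 13.86)
4317.3 T = 73974 + 13706 + 57938 = 145618
T ≈ 33.73 °C — below 100 °C, confirming all the steam condensed.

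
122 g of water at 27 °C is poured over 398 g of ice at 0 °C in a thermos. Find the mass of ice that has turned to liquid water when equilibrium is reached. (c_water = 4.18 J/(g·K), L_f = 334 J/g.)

Heat available from the water dropping to 0 °C: 122×4.18×27 = 13769 J.
To melt every bit of ice: 398×334 = 132932 J.
Since 13769 < 132932 J, not all the ice melts; equilibrium is at 0 °C.
m_melt = 13769 / L_f = 41.22 g.

m_melted ≈ 41.2 g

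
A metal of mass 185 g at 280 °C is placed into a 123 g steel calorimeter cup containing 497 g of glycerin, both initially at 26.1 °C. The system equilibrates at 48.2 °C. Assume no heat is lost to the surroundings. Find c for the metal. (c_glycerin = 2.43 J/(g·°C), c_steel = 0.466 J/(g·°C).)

Conservation of energy gives ΣQ = 0:
185·c·(48.2 − 280) + 497·2.43·(48.2 − 26.1) + 123·0.466·(48.2 − 26.1) = 0
-42883 c = -27957
c = -27957/-42883 ≈ 0.6519 J/(g·°C)

c ≈ 0.652 J/(g·°C)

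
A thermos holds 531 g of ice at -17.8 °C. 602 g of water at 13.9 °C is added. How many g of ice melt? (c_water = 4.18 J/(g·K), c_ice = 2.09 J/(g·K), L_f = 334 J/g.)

Heat available from the water dropping to 0 °C: 602×4.18×13.9 = 34977 J.
Warming the ice to 0 °C takes 531×2.09×17.8 = 19754 J, leaving 15223 J for melting.
Melting all 531 g of ice would need 531×334 = 177354 J.
15223 J < 177354 J, so only part of the ice melts and the system sits at 0 °C.
m_melt = 15223 / L_f = 45.58 g.

m_melted ≈ 45.6 g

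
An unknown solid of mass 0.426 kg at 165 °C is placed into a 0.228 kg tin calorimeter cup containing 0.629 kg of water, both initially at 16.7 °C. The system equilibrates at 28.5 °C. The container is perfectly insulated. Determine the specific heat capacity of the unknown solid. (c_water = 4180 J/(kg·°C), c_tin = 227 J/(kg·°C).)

Energy conservation, ΣQ = 0:
0.426×c×(28.5 − 165) + 0.629×4180×(28.5 − 16.7) + 0.228×227×(28.5 − 16.7) = 0
-58.15 c = -31636
c = -31636/-58.15 ≈ 544 J/(kg·°C)

c ≈ 544 J/(kg·°C)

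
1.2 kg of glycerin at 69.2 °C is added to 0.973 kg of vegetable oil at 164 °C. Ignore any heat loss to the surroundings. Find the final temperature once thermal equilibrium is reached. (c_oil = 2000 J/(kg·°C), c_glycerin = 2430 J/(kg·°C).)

|Q_oil| = |Q_glycerin|:
0.973×2000×(164 − T) = 1.2×2430×(T − 69.2)
1946(164 − T) = 2916(T − 69.2)
4862 T = 520931  ⇒  T ≈ 107.14 °C

T_f ≈ 107.1 °C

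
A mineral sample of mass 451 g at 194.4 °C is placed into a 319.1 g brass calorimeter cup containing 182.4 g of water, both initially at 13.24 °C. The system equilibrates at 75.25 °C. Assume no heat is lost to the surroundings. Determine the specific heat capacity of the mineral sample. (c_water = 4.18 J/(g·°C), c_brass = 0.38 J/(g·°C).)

Conservation of energy gives ΣQ = 0:
451·c·(75.25 − 194.4) + 182.4·4.18·(75.25 − 13.24) + 319.1·0.38·(75.25 − 13.24) = 0
-53737 c = -54798
c = -54798/-53737 ≈ 1.02 J/(g·°C)

c ≈ 1.02 J/(g·°C)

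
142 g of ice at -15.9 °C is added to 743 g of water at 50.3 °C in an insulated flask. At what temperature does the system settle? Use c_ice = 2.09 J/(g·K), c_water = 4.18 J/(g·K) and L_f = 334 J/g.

Setting the total heat transfer to zero:
warm ice to 0 °C: 142·2.09·(0 − (-15.9)) = 4718.8
  fusion: m_ice L_f = 142·334 = 47428
  meltwater 0→T: 142·4.18·T = 593.56 T
  water: 3105.7(T − 50.3)
3699.3 T = 156219 − 52147 = 104072
T ≈ 28.13 °C — above 0 °C, consistent with complete melting.

T_f ≈ 28.1 °C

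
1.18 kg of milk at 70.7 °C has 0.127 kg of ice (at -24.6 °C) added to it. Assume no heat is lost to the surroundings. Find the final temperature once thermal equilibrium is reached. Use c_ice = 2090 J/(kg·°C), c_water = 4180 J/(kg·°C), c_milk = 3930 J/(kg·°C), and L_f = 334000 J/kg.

T_f ≈ 54.0 °C

Conservation of energy gives ΣQ = 0:
warm ice to 0 °C: 0.127×2090×(0 − (-24.6)) = 6529.6; latent heat to melt: 0.127×334000 = 42418; meltwater 0→T: 0.127×4180×T = 530.86 T; milk: 4637.4(T − 70.7)
5168.3 T = 327864 − 48948 = 278917
T ≈ 53.97 °C. Since T > 0 °C, the all-ice-melts assumption holds.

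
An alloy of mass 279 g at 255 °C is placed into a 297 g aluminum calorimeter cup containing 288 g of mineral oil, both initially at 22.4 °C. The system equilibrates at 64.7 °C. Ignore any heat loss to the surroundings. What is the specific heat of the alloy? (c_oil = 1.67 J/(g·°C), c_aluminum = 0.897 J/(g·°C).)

Setting the total heat transfer to zero:
279·c·(64.7 − 255) + 288·1.67·(64.7 − 22.4) + 297·0.897·(64.7 − 22.4) = 0
-53094 c = -31614
c = -31614/-53094 ≈ 0.5954 J/(g·°C)

c ≈ 0.595 J/(g·°C)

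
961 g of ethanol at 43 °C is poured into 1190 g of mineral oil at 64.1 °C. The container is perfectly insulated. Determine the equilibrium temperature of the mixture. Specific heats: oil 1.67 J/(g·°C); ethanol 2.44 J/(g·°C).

Let T be the final temperature. ΣQ_i = 0:
1190×1.67×(T − 64.1) + 961×2.44×(T − 43) = 0
1987.3(T − 64.1) + 2344.8(T − 43) = 0
(1987.3 + 2344.8) T = 1987.3×64.1 + 2344.8×43
T = 228214/4332.1 ≈ 52.68 °C

T_f ≈ 52.7 °C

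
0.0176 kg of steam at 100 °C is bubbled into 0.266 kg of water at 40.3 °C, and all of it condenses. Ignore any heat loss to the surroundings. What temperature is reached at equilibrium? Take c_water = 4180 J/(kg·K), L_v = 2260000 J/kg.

Energy conservation, ΣQ = 0:
steam→water at 100 °C releases m L_v = 0.0176·2260000 = 39776; condensed water 100 °C→T: 73.57(T − 100); water warms: 0.266·4180·(T − 40.3) = 1111.9(T − 40.3)
1185.4 T = 39776 + 7356.8 + 44809 = 91942
T ≈ 77.56 °C (< 100 °C, so full condensation is consistent).

T_f ≈ 77.6 °C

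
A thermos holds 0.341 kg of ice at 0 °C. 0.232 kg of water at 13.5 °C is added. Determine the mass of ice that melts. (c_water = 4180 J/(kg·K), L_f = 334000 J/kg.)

Water can give up m c ΔT = 0.232×4180×13.5 = 13092 J before reaching 0 °C.
Fully melting the ice requires m_ice L_f = 0.341×334000 = 113894 J.
13092 J < 113894 J, so only part of the ice melts and the system sits at 0 °C.
Mass melted = 13092/334000 ≈ 0.0392 kg.

m_melted ≈ 0.0392 kg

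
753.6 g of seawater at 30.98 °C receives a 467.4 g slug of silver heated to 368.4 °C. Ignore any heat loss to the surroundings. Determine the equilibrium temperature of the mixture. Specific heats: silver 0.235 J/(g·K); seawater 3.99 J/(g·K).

T_f ≈ 42.9 °C

Set heat shed by the hot body equal to heat absorbed by the cold body:
467.4*0.235*(368.4 − T) = 753.6*3.99*(T − 30.98)
109.84(368.4 − T) = 3006.9(T − 30.98)
3116.7 T = 133617  ⇒  T ≈ 42.87 °C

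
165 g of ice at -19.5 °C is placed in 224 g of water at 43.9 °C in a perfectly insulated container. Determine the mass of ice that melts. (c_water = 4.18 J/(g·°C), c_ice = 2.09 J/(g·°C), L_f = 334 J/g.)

m_melted ≈ 103 g

Water can give up m c ΔT = 224·4.18·43.9 = 41104 J before reaching 0 °C.
Of that, 165·2.09·19.5 = 6724.6 J goes to bring the ice to 0 °C, leaving 34380 J.
Melting all 165 g of ice would need 165·334 = 55110 J.
Since 34380 < 55110 J, not all the ice melts; equilibrium is at 0 °C.
Mass melted = 34380/334 ≈ 102.9 g.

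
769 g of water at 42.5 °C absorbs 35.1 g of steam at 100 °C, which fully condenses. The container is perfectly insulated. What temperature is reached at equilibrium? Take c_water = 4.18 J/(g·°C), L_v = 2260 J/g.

T_f ≈ 68.6 °C

Taking heat into each body as positive, Σ m c ΔT = 0:
condense steam: −35.1×2260 = −79326
  condensate cools 100→T: 35.1×4.18×(T − 100) = 146.72(T − 100)
  water warms: 769×4.18×(T − 42.5) = 3214.4(T − 42.5)
3361.1 T = 79326 + 14672 + 136613 = 230611
T ≈ 68.61 °C (< 100 °C, so full condensation is consistent).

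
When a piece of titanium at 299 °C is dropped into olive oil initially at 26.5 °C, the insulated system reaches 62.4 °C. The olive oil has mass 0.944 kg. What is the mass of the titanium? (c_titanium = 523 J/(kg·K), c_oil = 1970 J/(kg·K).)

m ≈ 0.54 kg

Let T be the final temperature. ΣQ_i = 0:
m·523·(62.4 − 299) + 0.944·1970·(62.4 − 26.5) = 0
-123742 m = -66763
m = -66763/-123742 ≈ 0.5395 kg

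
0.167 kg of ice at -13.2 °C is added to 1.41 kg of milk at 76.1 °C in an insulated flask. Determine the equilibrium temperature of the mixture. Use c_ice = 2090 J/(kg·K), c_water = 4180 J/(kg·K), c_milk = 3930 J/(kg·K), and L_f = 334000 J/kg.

T_f ≈ 57.9 °C

Conservation of energy gives ΣQ = 0:
warm ice to 0 °C: 0.167×2090×(0 − (-13.2)) = 4607.2; latent heat to melt: 0.167×334000 = 55778; meltwater 0→T: 0.167×4180×T = 698.06 T; milk: 5541.3(T − 76.1)
6239.4 T = 421693 − 60385 = 361308
T ≈ 57.91 °C. Since T > 0 °C, the all-ice-melts assumption holds.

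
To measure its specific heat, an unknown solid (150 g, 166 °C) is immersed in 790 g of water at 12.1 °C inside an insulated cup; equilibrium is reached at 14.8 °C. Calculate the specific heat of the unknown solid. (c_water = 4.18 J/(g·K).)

c ≈ 0.393 J/(g·K)

m_s c (T_s − T_f) = m_water c_water (T_f − T_0):
150·c·(166 − 14.8) = 790·4.18·(14.8 − 12.1)
22680 c = 8915.9  ⇒  c ≈ 0.3931 J/(g·K)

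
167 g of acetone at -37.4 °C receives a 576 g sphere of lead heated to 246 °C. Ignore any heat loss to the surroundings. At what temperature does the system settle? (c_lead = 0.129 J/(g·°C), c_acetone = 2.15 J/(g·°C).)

T_f ≈ 11.2 °C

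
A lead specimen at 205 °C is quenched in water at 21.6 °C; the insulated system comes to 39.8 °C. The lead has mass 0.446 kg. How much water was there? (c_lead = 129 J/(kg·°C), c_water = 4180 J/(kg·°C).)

Heat lost by the lead = heat gained by the water:
0.446·129·(205 − 39.8) = m·4180·(39.8 − 21.6)
76076 m = 9504.6  ⇒  m ≈ 0.1249 kg

m ≈ 0.125 kg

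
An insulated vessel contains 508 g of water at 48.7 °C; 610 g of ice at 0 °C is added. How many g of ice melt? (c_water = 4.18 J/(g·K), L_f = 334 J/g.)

Water can give up m c ΔT = 508·4.18·48.7 = 103412 J before reaching 0 °C.
Melting all 610 g of ice would need 610·334 = 203740 J.
Since 103412 < 203740 J, not all the ice melts; equilibrium is at 0 °C.
m_melted·334 = 103412  ⇒  m_melted ≈ 309.6 g.

m_melted ≈ 310 g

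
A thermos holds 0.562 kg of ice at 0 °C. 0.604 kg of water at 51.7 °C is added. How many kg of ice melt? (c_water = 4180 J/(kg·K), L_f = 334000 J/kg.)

m_melted ≈ 0.391 kg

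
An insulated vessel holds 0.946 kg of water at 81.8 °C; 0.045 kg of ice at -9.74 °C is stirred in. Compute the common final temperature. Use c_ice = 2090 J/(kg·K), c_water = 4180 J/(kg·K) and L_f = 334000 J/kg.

Energy balance with sensible and latent terms:
warm ice to 0 °C: 0.045×2090×(0 − (-9.74)) = 916.05
  melt ice: 0.045×334000 = 15030
  meltwater 0→T: 0.045×4180×T = 188.1 T
  water: 3954.3(T − 81.8)
4142.4 T = 323460 − 15946 = 307514
T ≈ 74.24 °C (positive, so assuming full melt was valid).

T_f ≈ 74.2 °C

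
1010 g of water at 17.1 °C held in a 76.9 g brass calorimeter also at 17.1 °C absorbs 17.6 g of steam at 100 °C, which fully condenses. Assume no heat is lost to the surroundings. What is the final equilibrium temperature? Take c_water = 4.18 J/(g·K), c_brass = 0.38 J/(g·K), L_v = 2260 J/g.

T_f ≈ 27.7 °C

Energy conservation, ΣQ = 0:
latent heat released on condensation: 17.6·2260 = 39776; condensate cools 100→T: 17.6·4.18·(T − 100) = 73.57(T − 100); original water: 4221.8(T − 17.1); cup: 29.22(T − 17.1)
4324.6 T = 39776 + 7356.8 + 72692 = 119825
T ≈ 27.71 °C, under the boiling point, so the assumption holds.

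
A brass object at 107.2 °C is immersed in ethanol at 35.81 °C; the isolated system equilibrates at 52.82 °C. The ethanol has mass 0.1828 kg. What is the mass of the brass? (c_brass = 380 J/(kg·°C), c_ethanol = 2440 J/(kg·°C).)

m ≈ 0.367 kg

Heat lost by the brass = heat gained by the ethanol:
m·380·(107.2 − 52.82) = 0.1828·2440·(52.82 − 35.81)
20664 m = 7587  ⇒  m ≈ 0.3672 kg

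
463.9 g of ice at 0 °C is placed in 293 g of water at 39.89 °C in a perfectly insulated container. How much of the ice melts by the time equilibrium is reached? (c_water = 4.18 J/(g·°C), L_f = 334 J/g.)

m_melted ≈ 146 g

Cooling the water to 0 °C releases 293×4.18×39.89 = 48855 J.
Melting all 463.9 g of ice would need 463.9×334 = 154943 J.
Since 48855 < 154943 J, not all the ice melts; equilibrium is at 0 °C.
m_melted×334 = 48855  ⇒  m_melted ≈ 146.3 g.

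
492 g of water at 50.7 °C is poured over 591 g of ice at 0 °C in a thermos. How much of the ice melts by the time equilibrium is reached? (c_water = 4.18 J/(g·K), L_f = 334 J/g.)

Heat available from the water dropping to 0 °C: 492·4.18·50.7 = 104268 J.
Melting all 591 g of ice would need 591·334 = 197394 J.
Since 104268 < 197394 J, not all the ice melts; equilibrium is at 0 °C.
Mass melted = 104268/334 ≈ 312.2 g.

m_melted ≈ 312 g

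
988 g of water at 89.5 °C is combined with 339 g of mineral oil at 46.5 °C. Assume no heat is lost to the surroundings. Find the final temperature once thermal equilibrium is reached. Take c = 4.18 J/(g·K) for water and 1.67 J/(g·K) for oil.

Heat lost by the water equals heat gained by the oil:
988*4.18*(89.5 − T) = 339*1.67*(T − 46.5)
4129.8(89.5 − T) = 566.13(T − 46.5)
4696 T = 395946  ⇒  T ≈ 84.32 °C

T_f ≈ 84.3 °C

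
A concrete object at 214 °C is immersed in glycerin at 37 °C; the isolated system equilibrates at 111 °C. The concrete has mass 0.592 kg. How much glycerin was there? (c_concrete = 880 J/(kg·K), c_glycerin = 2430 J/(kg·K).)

Taking heat into each body as positive, Σ m c ΔT = 0:
0.592·880·(111 − 214) + m·2430·(111 − 37) = 0
179820 m = 53659
m = 53659/179820 ≈ 0.2984 kg

m ≈ 0.298 kg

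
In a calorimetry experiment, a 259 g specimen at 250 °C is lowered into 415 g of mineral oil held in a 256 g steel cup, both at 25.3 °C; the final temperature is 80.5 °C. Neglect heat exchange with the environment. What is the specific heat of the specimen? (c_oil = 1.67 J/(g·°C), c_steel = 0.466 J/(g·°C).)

Heat gained plus heat lost sum to zero:
259×c×(80.5 − 250) + 415×1.67×(80.5 − 25.3) + 256×0.466×(80.5 − 25.3) = 0
-43900 c = -44841
c = -44841/-43900 ≈ 1.021 J/(g·°C)

c ≈ 1.02 J/(g·°C)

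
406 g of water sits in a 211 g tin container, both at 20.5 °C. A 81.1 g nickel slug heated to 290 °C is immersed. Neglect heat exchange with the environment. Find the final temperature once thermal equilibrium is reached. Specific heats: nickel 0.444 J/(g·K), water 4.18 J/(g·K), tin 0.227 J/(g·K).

T_f ≈ 25.9 °C

T_f is the heat-capacity-weighted average of the initial temperatures:
T_f = (36.01×290 + 1697.1×20.5 + 47.9×20.5) / (36.01 + 1697.1 + 47.9)
    = 46214 / 1781 ≈ 25.95 °C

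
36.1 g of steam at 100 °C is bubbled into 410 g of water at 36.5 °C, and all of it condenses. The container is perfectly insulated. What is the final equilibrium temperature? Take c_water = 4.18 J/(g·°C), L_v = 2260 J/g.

Let T be the final temperature. ΣQ_i = 0:
steam→water at 100 °C releases m L_v = 36.1·2260 = 81586; condensed water 100 °C→T: 150.9(T − 100); water warms: 410·4.18·(T − 36.5) = 1713.8(T − 36.5)
1864.7 T = 81586 + 15090 + 62554 = 159230
T ≈ 85.39 °C (< 100 °C, so full condensation is consistent).

T_f ≈ 85.4 °C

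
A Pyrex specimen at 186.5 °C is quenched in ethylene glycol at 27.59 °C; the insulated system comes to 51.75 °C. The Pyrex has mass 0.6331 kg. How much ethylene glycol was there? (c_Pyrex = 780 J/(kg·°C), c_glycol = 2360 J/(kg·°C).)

Conservation of energy gives ΣQ = 0:
0.6331·780·(51.75 − 186.5) + m·2360·(51.75 − 27.59) = 0
57018 m = 66542
m = 66542/57018 ≈ 1.167 kg

m ≈ 1.17 kg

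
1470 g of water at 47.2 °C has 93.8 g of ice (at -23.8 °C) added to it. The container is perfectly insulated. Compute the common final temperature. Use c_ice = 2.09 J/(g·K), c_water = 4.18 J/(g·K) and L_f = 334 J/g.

T_f ≈ 38.9 °C

Heat gained plus heat lost sum to zero:
warm ice to 0 °C: 93.8·2.09·(0 − (-23.8)) = 4665.8
  latent heat to melt: 93.8·334 = 31329
  warm the meltwater: 392.08 T
  water: 6144.6(T − 47.2)
6536.7 T = 290025 − 35995 = 254030
T ≈ 38.86 °C (positive, so assuming full melt was valid).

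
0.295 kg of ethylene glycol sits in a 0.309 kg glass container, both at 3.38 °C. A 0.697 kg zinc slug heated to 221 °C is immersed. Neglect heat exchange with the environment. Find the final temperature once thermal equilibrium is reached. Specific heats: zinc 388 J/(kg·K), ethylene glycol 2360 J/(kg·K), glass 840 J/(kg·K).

Setting the total heat transfer to zero:
0.697×388×(T − 221) + 0.295×2360×(T − 3.38) + 0.309×840×(T − 3.38) = 0
270.44(T − 221) + 696.2(T − 3.38) + 259.56(T − 3.38) = 0
(270.44 + 696.2 + 259.56) T = 270.44×221 + 696.2×3.38 + 259.56×3.38
T = 62997/1226.2 ≈ 51.38 °C

T_f ≈ 51.4 °C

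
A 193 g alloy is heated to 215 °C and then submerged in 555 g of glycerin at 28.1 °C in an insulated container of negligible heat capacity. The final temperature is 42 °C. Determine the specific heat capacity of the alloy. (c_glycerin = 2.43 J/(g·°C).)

m_s c (T_s − T_f) = m_glycerin c_glycerin (T_f − T_0):
193×c×(215 − 42) = 555×2.43×(42 − 28.1)
33389 c = 18746  ⇒  c ≈ 0.5614 J/(g·°C)

c ≈ 0.561 J/(g·°C)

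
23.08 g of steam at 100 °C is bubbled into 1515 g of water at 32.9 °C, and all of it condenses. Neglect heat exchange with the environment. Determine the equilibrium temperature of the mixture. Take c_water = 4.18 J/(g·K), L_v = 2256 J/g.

Net heat exchanged in the isolated system is zero:
latent heat released on condensation: 23.08·2256 = 52068
  condensed water 100 °C→T: 96.47(T − 100)
  original water: 6332.7(T − 32.9)
6429.2 T = 52068 + 9647.4 + 208346 = 270062
T ≈ 42.01 °C (< 100 °C, so full condensation is consistent).

T_f ≈ 42.0 °C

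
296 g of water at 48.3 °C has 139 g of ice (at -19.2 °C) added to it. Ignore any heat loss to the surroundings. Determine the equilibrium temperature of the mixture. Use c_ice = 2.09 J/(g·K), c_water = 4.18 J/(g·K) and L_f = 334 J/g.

T_f ≈ 4.3 °C

Energy conservation, ΣQ = 0:
ice -19.2→0 °C: 139·2.09·19.2 = 5577.8
  fusion: m_ice L_f = 139·334 = 46426
  warm the meltwater: 581.02 T
  water cools: 296·4.18·(T − 48.3) = 1237.3(T − 48.3)
1818.3 T = 59761 − 52004 = 7756.8
T ≈ 4.27 °C (positive, so assuming full melt was valid).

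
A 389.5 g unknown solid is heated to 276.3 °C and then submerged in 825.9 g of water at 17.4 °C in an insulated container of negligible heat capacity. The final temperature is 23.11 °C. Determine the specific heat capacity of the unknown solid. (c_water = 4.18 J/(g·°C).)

Setting the total heat transfer to zero:
389.5×c×(23.11 − 276.3) + 825.9×4.18×(23.11 − 17.4) = 0
-98618 c = -19712
c = -19712/-98618 ≈ 0.1999 J/(g·°C)

c ≈ 0.2 J/(g·°C)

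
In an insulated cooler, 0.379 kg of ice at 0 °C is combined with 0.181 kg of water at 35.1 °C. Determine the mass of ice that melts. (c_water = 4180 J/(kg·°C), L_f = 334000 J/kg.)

Heat available from the water dropping to 0 °C: 0.181·4180·35.1 = 26556 J.
To melt every bit of ice: 0.379·334000 = 126586 J.
26556 J < 126586 J, so only part of the ice melts and the system sits at 0 °C.
Mass melted = 26556/334000 ≈ 0.07951 kg.

m_melted ≈ 0.0795 kg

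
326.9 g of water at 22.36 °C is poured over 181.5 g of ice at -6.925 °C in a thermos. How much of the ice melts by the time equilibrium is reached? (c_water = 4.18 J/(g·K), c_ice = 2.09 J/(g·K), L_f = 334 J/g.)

m_melted ≈ 83.6 g

Cooling the water to 0 °C releases 326.9·4.18·22.36 = 30554 J.
Of that, 181.5·2.09·6.925 = 2626.9 J goes to bring the ice to 0 °C, leaving 27927 J.
To melt every bit of ice: 181.5·334 = 60621 J.
Since 27927 < 60621 J, not all the ice melts; equilibrium is at 0 °C.
m_melted·334 = 27927  ⇒  m_melted ≈ 83.61 g.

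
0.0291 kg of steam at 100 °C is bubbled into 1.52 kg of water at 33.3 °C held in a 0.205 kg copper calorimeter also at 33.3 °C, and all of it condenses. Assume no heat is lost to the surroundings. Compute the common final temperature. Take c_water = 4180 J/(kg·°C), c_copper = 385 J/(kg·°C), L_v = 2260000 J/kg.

T_f ≈ 44.6 °C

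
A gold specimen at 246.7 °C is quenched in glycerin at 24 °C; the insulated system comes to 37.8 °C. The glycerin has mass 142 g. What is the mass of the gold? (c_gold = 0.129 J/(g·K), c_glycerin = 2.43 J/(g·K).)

Heat lost by the gold = heat gained by the glycerin:
m×0.129×(246.7 − 37.8) = 142×2.43×(37.8 − 24)
26.95 m = 4761.8  ⇒  m ≈ 176.7 g

m ≈ 177 g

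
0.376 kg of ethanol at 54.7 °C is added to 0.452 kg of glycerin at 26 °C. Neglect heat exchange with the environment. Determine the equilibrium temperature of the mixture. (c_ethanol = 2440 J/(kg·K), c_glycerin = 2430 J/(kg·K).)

T_f ≈ 39.1 °C

T_f is the heat-capacity-weighted average of the initial temperatures:
T_f = (917.44×54.7 + 1098.4×26) / (917.44 + 1098.4)
    = 78741 / 2015.8 ≈ 39.06 °C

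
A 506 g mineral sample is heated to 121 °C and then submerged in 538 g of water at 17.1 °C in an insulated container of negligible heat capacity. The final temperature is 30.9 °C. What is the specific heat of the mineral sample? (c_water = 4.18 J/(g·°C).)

c ≈ 0.681 J/(g·°C)

Heat lost by the mineral sample = heat gained by the water:
506·c·(121 − 30.9) = 538·4.18·(30.9 − 17.1)
45591 c = 31034  ⇒  c ≈ 0.6807 J/(g·°C)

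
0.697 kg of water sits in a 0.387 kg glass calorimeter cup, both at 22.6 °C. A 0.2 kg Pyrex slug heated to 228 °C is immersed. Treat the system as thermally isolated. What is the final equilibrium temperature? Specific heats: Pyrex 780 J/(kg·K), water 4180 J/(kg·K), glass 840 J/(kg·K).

Energy conservation, ΣQ = 0:
0.2*780*(T − 228) + 0.697*4180*(T − 22.6) + 0.387*840*(T − 22.6) = 0
156(T − 228) + 2913.5(T − 22.6) + 325.08(T − 22.6) = 0
3394.5 T = 108759
T = 108759 / 3394.5 = 32 °C

T_f ≈ 32.0 °C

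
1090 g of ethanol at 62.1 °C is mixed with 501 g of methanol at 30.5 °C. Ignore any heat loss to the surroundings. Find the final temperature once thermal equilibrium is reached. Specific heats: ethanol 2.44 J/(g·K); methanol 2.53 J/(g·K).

Set heat shed by the hot body equal to heat absorbed by the cold body:
1090·2.44·(62.1 − T) = 501·2.53·(T − 30.5)
2659.6(62.1 − T) = 1267.5(T − 30.5)
3927.1 T = 203821  ⇒  T ≈ 51.90 °C

T_f ≈ 51.9 °C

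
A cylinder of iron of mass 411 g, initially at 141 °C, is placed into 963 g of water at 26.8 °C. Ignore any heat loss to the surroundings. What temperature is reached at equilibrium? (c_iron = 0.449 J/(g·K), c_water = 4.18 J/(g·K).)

T_f ≈ 31.8 °C

Set heat shed by the hot body equal to heat absorbed by the cold body:
411·0.449·(141 − T) = 963·4.18·(T − 26.8)
184.54(141 − T) = 4025.3(T − 26.8)
4209.9 T = 133899  ⇒  T ≈ 31.81 °C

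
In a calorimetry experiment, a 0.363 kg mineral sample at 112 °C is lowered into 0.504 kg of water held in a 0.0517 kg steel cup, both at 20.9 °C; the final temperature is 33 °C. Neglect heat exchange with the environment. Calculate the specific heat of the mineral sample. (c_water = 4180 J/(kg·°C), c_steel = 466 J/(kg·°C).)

c ≈ 899 J/(kg·°C)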